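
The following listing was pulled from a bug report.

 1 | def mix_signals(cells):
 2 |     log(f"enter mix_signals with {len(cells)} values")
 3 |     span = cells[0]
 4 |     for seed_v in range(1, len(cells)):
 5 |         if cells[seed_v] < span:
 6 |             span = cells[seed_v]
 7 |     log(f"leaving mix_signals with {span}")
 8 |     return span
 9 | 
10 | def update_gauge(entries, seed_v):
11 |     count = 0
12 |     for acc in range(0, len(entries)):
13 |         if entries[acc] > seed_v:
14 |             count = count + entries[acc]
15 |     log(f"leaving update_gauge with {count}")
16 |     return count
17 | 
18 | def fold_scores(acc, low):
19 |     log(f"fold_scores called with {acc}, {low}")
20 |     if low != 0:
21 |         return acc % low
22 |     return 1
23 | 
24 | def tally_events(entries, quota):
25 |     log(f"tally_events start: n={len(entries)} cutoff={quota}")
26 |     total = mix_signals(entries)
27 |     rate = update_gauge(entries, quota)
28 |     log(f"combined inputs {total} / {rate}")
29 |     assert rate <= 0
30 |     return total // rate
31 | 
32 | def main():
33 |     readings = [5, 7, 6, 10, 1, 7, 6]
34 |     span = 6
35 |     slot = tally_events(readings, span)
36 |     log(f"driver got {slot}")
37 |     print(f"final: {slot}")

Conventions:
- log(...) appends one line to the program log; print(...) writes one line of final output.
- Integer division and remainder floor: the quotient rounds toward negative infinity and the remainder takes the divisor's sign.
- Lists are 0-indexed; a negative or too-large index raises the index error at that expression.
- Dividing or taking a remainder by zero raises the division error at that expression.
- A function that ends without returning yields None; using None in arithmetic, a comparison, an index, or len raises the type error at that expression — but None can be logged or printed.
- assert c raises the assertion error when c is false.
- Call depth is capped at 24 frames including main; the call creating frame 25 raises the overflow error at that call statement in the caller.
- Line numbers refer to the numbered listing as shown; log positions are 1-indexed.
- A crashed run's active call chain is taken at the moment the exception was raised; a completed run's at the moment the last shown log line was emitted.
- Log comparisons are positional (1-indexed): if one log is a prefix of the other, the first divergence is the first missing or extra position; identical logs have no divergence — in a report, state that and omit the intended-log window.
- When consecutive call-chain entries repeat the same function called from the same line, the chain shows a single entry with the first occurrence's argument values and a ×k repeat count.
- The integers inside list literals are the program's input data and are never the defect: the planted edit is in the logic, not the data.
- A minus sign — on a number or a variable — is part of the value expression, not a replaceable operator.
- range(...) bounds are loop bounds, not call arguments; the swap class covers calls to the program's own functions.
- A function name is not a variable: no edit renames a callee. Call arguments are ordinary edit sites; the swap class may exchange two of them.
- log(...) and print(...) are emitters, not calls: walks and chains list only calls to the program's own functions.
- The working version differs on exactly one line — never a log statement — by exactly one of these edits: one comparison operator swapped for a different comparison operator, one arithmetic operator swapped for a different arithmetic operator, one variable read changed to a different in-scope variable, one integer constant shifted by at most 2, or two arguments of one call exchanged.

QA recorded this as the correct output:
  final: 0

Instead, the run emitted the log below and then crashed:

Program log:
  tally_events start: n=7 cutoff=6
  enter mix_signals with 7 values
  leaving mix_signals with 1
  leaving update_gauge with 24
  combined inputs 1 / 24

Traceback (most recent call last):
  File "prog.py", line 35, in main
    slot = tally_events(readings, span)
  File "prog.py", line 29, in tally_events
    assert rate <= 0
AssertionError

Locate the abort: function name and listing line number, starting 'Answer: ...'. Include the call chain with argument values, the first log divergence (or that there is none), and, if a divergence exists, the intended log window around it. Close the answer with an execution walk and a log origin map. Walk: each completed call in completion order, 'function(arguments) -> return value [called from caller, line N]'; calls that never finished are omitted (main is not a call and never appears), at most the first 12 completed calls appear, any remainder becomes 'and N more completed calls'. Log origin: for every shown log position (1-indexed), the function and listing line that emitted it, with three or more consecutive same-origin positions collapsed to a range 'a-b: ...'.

Answer: the error was raised in tally_events, line 29.
Core observation: The log ends early — 5 lines, where the working version next logs 'driver got 0'.
Call chain: main -> tally_events([5, 7, 6, 10, 1, 7, 6], 6) (called at line 35).
First divergence: position 6; the shown log stops at 5 lines while the working version next logs 'driver got 0'.
Intended log window:
  4: leaving update_gauge with 24
  5: combined inputs 1 / 24
  6: driver got 0
Execution walk:
  mix_signals([5, 7, 6, 10, 1, 7, 6]) -> 1  [called from tally_events, line 26]
  update_gauge([5, 7, 6, 10, 1, 7, 6], 6) -> 24  [called from tally_events, line 27]
Log origin:
  1: logged in tally_events at line 25
  2: logged in mix_signals at line 2
  3: logged in mix_signals at line 7
  4: logged in update_gauge at line 15
  5: logged in tally_events at line 28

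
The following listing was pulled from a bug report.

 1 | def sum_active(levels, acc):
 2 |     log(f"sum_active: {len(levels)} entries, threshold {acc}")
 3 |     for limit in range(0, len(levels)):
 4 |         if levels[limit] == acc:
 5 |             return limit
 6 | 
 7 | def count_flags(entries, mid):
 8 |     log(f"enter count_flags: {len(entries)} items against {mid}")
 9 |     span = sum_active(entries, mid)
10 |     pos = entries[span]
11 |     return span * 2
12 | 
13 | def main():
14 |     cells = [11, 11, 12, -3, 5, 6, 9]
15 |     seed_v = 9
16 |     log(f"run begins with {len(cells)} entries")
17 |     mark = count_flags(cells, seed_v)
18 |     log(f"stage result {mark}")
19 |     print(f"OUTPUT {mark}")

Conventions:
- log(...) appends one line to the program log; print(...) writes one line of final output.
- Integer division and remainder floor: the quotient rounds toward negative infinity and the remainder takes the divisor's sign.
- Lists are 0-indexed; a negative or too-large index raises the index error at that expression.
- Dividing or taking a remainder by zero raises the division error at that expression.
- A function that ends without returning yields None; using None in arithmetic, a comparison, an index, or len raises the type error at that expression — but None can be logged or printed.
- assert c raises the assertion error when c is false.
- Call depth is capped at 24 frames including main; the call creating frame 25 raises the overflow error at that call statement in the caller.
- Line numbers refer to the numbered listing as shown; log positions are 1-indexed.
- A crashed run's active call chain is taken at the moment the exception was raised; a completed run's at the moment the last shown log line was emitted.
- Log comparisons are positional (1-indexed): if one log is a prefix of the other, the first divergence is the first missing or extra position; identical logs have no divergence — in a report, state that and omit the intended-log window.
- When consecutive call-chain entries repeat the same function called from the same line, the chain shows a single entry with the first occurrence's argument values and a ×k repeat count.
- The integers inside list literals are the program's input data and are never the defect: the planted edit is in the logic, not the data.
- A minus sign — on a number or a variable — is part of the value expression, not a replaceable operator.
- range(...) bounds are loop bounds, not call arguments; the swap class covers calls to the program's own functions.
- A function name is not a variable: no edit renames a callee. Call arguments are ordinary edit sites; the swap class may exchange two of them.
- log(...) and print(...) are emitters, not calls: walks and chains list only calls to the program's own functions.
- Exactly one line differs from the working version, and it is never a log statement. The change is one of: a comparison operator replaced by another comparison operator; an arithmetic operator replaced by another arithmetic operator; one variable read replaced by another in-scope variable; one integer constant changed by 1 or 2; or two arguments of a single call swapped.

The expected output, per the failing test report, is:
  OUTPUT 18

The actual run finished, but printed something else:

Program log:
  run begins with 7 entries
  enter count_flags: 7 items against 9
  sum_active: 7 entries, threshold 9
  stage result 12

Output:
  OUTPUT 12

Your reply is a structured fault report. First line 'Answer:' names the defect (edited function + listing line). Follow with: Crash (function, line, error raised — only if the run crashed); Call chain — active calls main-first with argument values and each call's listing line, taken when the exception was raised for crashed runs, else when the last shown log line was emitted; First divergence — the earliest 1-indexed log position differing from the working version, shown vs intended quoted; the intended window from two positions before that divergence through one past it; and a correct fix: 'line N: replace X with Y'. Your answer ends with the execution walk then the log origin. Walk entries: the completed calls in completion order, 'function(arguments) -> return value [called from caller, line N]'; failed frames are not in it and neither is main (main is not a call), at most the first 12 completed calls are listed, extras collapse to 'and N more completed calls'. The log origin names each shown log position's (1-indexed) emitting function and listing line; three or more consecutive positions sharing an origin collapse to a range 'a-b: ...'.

Answer: the defect is in count_flags at line 11.
Core observation: The log first diverges at position 4: the faulty run prints 'stage result 12' where the working version prints 'stage result 18'.
Call chain: main.
First divergence: position 4 — the shown line 'stage result 12' should read 'stage result 18'.
Intended log window:
  2: enter count_flags: 7 items against 9
  3: sum_active: 7 entries, threshold 9
  4: stage result 18
Execution walk:
  sum_active([11, 11, 12, -3, 5, 6, 9], 9) -> 6  [called from count_flags, line 9]
  count_flags([11, 11, 12, -3, 5, 6, 9], 9) -> 12  [called from main, line 17]
Log origins:
  1 — main, line 16
  2 — count_flags, line 8
  3 — sum_active, line 2
  4 — main, line 18
A correct fix: line 11: replace `span` with `pos`.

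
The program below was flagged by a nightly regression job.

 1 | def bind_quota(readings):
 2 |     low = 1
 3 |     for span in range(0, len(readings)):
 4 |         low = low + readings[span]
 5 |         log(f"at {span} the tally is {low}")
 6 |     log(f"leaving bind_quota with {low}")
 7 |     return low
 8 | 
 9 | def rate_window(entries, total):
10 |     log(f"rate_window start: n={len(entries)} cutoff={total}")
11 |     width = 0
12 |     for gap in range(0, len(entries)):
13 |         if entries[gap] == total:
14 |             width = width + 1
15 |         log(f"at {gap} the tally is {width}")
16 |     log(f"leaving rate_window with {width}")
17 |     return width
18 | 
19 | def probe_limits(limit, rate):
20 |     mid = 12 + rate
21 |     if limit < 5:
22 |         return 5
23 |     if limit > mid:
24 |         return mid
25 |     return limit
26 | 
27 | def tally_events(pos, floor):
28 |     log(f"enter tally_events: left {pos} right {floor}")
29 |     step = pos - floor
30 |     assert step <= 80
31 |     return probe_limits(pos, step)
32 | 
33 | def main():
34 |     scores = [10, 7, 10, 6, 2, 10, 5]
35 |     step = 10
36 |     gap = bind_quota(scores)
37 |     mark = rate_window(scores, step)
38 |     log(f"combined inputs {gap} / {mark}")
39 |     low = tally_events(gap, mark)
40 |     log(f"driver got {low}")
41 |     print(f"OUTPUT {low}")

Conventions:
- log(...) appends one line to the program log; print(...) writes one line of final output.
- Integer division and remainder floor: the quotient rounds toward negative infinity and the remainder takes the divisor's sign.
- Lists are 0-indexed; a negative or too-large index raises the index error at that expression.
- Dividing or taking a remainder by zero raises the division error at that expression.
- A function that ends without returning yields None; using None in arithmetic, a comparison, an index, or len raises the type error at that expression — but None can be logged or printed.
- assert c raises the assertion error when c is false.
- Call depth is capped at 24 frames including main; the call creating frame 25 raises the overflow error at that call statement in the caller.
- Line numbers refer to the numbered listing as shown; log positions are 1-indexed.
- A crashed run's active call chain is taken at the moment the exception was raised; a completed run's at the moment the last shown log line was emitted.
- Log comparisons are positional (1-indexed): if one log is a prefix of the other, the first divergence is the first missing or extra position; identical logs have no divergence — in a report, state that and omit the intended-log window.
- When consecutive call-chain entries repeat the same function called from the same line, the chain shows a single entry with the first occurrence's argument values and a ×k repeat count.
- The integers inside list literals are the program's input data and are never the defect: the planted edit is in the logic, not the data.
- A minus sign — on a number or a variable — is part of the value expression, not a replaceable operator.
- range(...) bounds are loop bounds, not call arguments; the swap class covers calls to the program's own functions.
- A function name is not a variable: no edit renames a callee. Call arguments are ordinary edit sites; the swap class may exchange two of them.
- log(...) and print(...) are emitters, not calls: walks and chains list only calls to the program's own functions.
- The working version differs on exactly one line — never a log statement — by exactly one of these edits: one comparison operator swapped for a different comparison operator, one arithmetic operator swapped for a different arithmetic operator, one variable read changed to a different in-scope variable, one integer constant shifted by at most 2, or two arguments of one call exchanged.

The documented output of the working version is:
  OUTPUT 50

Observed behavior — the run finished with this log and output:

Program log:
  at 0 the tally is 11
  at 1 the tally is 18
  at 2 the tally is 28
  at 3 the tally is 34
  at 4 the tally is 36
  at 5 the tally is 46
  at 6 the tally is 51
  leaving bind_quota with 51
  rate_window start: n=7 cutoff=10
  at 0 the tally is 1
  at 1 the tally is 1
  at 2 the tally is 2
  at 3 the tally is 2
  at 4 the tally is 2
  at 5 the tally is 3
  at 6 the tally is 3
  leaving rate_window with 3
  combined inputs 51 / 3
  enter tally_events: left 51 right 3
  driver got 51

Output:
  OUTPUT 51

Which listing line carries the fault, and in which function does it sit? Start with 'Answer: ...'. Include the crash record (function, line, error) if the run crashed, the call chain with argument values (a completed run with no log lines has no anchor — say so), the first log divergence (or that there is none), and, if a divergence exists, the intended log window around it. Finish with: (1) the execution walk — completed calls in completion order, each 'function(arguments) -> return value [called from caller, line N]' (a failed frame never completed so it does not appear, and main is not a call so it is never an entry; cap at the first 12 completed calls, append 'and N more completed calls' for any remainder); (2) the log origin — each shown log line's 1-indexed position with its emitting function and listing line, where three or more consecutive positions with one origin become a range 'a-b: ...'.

Answer: the defect is in bind_quota at line 2.
Key observation: Position 1 is the first bad log line: 'at 0 the tally is 11' should read 'at 0 the tally is 10'.
Call chain: main.
First divergence: position 1; shown 'at 0 the tally is 11' vs intended 'at 0 the tally is 10'.
Intended log window:
  1: at 0 the tally is 10
  2: at 1 the tally is 17
Execution walk:
  bind_quota([10, 7, 10, 6, 2, 10, 5]) -> 51  [called from main, line 36]
  rate_window([10, 7, 10, 6, 2, 10, 5], 10) -> 3  [called from main, line 37]
  probe_limits(51, 48) -> 51  [called from tally_events, line 31]
  tally_events(51, 3) -> 51  [called from main, line 39]
Log origins:
  1-7: logged in bind_quota at line 5
  8: logged in bind_quota at line 6
  9: logged in rate_window at line 10
  10-16: logged in rate_window at line 15
  17: logged in rate_window at line 16
  18: logged in main at line 38
  19: logged in tally_events at line 28
  20: logged in main at line 40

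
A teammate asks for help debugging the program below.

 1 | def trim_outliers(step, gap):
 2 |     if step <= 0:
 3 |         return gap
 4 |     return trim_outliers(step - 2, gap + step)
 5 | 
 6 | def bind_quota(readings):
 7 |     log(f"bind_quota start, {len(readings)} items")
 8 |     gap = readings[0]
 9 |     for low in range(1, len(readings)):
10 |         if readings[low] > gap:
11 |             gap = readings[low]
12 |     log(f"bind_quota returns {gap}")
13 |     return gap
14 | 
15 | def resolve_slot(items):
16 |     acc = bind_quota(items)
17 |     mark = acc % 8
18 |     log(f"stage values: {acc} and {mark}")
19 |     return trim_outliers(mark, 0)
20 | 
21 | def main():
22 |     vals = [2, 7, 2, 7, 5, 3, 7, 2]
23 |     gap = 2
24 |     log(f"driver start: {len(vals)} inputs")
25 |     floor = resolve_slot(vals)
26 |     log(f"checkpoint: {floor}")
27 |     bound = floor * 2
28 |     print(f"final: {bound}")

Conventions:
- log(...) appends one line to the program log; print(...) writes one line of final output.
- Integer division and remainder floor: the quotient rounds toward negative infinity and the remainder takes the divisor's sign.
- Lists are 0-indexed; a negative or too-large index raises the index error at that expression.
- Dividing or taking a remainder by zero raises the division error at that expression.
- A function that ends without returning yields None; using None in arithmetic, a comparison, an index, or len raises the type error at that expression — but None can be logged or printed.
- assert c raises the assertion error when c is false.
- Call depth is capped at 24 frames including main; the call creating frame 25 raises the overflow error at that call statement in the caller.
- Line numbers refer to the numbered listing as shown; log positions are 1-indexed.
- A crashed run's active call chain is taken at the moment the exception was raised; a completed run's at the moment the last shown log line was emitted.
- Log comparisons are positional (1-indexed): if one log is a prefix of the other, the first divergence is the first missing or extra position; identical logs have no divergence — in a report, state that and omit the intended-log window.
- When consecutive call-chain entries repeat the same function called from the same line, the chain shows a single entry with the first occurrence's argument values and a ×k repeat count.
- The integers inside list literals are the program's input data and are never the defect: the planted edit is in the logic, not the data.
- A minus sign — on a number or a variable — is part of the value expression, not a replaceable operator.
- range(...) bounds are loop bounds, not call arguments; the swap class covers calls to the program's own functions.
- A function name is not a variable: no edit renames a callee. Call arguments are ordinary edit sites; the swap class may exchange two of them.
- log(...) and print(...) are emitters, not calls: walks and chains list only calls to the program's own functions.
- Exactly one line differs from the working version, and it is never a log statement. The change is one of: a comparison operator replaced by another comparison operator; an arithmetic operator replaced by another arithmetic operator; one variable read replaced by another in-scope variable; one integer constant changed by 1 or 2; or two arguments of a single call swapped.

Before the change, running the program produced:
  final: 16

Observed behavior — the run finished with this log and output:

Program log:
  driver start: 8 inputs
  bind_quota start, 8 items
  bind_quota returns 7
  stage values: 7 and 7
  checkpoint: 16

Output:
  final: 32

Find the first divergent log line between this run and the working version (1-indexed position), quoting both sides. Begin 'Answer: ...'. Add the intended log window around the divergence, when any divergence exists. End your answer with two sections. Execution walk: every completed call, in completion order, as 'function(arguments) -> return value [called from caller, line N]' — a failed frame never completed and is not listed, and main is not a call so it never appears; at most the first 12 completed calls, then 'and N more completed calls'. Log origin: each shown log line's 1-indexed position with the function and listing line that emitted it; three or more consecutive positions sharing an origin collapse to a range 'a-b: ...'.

Answer: none; the two logs match at every position.
Execution walk:
  bind_quota([2, 7, 2, 7, 5, 3, 7, 2]) -> 7  [called from resolve_slot, line 16]
  trim_outliers(-1, 16) -> 16  [called from trim_outliers, line 4]
  trim_outliers(1, 15) -> 16  [called from trim_outliers, line 4]
  trim_outliers(3, 12) -> 16  [called from trim_outliers, line 4]
  trim_outliers(5, 7) -> 16  [called from trim_outliers, line 4]
  trim_outliers(7, 0) -> 16  [called from resolve_slot, line 19]
  resolve_slot([2, 7, 2, 7, 5, 3, 7, 2]) -> 16  [called from main, line 25]
Log origins:
  1 — main, line 24
  2 — bind_quota, line 7
  3 — bind_quota, line 12
  4 — resolve_slot, line 18
  5 — main, line 26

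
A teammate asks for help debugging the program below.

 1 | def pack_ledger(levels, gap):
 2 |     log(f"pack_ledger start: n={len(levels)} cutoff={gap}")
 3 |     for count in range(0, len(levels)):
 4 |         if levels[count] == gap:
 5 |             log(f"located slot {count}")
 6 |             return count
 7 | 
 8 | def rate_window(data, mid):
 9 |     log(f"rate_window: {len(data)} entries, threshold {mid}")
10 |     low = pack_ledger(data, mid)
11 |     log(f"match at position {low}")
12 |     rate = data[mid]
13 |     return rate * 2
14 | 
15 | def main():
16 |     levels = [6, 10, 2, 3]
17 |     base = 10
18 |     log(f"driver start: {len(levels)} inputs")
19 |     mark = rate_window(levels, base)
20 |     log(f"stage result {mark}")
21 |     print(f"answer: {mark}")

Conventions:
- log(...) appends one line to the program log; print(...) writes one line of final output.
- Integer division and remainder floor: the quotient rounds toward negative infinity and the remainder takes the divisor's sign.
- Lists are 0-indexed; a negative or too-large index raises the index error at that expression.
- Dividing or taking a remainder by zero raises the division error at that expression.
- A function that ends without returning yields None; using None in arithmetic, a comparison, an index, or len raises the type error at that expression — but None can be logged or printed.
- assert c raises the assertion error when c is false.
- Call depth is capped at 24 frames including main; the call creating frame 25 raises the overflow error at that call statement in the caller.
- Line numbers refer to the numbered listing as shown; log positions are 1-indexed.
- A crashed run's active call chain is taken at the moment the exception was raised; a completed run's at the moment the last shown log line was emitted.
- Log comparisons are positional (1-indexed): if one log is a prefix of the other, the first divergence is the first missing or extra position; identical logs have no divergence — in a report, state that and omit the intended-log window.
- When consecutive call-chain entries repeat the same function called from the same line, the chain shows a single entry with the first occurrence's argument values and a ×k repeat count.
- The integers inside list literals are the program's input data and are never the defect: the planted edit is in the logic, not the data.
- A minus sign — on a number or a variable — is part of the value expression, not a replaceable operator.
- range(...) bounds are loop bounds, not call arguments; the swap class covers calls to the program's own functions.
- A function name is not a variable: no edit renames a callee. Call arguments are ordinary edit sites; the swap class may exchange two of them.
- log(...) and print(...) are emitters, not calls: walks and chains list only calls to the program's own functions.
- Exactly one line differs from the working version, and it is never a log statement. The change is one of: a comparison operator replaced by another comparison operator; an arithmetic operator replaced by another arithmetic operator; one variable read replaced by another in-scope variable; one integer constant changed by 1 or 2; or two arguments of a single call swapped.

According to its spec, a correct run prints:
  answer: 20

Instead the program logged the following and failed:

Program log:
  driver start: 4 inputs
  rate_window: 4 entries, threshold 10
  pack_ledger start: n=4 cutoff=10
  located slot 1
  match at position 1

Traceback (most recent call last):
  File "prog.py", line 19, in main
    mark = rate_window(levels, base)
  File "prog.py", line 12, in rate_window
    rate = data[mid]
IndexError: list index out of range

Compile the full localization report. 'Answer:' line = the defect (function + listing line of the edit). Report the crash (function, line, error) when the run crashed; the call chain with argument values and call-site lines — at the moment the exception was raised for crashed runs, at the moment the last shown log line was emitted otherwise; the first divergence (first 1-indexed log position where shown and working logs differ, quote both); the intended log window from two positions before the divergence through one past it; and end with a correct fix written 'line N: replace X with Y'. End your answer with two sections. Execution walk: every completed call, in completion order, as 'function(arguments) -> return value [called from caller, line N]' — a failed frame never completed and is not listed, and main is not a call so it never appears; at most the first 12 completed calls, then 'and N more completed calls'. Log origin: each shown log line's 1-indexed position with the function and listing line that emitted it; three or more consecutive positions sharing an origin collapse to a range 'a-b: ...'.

Answer: the defect is in rate_window at line 12.
The tell: A complete run would log 'stage result 20' next, but this one stopped at 5 lines.
Crash: rate_window, line 12, IndexError.
Call chain: main -> rate_window([6, 10, 2, 3], 10) (called at line 19).
First divergence: position 6 — after 5 matching lines the faulty run goes silent; intended next line 'stage result 20'.
Intended log window:
  4: located slot 1
  5: match at position 1
  6: stage result 20
Execution walk:
  pack_ledger([6, 10, 2, 3], 10) -> 1  [called from rate_window, line 10]
Log origin:
  1 — main, line 18
  2 — rate_window, line 9
  3 — pack_ledger, line 2
  4 — pack_ledger, line 5
  5 — rate_window, line 11
A correct fix: line 12: replace `mid` with `low`.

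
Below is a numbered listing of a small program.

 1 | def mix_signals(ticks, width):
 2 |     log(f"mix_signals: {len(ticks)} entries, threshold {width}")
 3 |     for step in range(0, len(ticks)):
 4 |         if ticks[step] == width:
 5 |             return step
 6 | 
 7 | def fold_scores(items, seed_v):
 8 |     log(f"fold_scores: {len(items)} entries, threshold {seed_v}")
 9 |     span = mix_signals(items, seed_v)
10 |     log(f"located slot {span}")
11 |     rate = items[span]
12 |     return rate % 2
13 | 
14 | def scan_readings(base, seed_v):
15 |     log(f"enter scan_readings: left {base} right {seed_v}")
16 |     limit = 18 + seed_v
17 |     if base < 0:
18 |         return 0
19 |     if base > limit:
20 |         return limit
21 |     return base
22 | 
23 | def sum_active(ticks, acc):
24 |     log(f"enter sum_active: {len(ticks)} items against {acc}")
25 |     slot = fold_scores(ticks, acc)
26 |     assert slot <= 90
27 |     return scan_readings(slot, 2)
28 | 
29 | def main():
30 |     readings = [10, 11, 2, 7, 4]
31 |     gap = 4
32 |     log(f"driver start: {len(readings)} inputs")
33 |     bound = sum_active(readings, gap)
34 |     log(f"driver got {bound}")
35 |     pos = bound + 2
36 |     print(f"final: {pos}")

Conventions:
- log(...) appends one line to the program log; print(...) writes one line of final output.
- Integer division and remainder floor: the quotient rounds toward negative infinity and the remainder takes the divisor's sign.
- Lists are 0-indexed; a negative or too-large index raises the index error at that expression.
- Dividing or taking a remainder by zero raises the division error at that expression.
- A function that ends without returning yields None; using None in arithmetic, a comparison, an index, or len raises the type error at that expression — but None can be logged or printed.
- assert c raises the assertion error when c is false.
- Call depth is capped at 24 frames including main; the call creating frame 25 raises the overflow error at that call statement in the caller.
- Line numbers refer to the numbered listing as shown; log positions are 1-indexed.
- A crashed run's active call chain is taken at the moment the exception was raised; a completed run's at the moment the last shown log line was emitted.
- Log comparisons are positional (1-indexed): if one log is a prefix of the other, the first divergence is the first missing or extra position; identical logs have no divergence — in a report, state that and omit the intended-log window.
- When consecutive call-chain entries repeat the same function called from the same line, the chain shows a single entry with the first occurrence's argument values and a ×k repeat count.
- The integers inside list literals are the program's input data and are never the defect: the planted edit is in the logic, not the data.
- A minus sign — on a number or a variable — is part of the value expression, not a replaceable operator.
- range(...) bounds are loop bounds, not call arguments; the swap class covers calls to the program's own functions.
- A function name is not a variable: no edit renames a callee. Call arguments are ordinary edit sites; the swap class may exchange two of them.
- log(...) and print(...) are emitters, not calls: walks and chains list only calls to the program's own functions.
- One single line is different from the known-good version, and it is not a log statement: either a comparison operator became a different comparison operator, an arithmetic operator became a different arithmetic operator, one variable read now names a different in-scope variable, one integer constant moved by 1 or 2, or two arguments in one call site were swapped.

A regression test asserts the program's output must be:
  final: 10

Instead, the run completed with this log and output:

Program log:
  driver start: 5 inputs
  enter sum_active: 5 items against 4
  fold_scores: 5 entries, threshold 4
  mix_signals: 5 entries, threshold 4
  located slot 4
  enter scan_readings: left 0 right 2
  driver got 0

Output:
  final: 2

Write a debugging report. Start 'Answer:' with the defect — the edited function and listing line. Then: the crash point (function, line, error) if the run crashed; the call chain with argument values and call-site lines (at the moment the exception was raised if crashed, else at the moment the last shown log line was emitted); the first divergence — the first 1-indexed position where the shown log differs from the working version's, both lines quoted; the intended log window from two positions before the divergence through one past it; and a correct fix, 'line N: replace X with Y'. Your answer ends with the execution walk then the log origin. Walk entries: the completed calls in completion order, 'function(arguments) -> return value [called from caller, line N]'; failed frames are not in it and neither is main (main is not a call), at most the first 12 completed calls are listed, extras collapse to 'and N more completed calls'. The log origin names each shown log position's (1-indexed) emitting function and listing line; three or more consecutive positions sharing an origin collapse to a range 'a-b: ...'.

Answer: the defect is in fold_scores at line 12.
Core observation: Everything matches until log position 6, which reads 'enter scan_readings: left 0 right 2' in place of 'enter scan_readings: left 8 right 2'.
Call chain: main.
First divergence: position 6; shown 'enter scan_readings: left 0 right 2' vs intended 'enter scan_readings: left 8 right 2'.
Intended log window:
  4: mix_signals: 5 entries, threshold 4
  5: located slot 4
  6: enter scan_readings: left 8 right 2
  7: driver got 8
Execution walk:
  mix_signals([10, 11, 2, 7, 4], 4) -> 4  [called from fold_scores, line 9]
  fold_scores([10, 11, 2, 7, 4], 4) -> 0  [called from sum_active, line 25]
  scan_readings(0, 2) -> 0  [called from sum_active, line 27]
  sum_active([10, 11, 2, 7, 4], 4) -> 0  [called from main, line 33]
Log origin:
  1: from main, line 32
  2: from sum_active, line 24
  3: from fold_scores, line 8
  4: from mix_signals, line 2
  5: from fold_scores, line 10
  6: from scan_readings, line 15
  7: from main, line 34
A correct fix: line 12: replace `%` with `*`.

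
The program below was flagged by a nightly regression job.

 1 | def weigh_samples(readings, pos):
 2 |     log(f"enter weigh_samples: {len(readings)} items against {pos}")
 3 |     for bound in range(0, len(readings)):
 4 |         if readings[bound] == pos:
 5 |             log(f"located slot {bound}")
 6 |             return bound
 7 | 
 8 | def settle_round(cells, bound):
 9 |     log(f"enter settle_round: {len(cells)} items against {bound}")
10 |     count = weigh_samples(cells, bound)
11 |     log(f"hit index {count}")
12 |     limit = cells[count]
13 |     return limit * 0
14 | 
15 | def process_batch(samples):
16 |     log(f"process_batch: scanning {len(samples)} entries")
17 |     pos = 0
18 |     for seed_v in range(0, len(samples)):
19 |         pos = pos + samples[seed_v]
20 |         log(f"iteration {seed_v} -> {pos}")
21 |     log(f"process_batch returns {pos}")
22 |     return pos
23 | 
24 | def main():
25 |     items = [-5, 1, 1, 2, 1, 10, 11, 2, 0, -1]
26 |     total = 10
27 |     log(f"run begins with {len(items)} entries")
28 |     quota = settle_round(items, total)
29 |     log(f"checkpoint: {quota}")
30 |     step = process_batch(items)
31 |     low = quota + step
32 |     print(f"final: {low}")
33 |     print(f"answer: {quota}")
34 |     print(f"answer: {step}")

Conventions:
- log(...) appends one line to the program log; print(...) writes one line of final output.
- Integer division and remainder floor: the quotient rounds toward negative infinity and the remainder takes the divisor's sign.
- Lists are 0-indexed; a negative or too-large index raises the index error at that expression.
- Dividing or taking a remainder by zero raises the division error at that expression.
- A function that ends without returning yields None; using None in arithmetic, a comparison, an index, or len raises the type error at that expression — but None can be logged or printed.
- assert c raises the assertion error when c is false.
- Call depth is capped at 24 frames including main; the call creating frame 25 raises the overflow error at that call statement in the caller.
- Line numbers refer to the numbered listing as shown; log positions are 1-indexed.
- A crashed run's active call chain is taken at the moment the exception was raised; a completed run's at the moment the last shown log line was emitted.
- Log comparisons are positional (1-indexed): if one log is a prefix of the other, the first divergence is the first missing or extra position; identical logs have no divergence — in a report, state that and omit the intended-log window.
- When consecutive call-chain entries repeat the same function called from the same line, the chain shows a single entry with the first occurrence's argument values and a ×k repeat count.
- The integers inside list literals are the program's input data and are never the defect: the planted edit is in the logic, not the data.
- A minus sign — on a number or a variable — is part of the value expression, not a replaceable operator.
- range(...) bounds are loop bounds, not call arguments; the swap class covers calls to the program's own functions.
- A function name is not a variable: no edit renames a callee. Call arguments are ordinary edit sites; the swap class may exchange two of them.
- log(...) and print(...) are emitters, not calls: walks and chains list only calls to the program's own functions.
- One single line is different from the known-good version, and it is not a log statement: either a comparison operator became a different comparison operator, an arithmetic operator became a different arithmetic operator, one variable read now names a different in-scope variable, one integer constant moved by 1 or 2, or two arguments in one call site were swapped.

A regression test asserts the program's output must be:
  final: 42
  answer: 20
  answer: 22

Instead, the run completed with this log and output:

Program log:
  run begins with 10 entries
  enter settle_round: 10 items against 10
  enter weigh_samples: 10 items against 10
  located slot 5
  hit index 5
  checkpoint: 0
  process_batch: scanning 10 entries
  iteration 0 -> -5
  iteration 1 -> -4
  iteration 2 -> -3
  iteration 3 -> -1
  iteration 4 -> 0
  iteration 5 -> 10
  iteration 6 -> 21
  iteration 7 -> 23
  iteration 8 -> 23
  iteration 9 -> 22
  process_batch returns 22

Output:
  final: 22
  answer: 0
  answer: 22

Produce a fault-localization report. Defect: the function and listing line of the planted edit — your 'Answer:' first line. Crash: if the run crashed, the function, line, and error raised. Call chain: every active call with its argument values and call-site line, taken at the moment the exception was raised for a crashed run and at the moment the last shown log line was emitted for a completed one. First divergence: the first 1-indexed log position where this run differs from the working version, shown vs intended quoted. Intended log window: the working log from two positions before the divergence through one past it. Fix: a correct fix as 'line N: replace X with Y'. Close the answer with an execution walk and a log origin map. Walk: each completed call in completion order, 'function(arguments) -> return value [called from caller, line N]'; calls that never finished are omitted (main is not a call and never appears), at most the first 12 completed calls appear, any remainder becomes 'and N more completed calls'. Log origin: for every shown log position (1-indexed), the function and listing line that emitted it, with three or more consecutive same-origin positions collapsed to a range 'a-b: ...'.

Answer: the defect is in settle_round at line 13.
Core observation: At log position 6 the runs split — shown 'checkpoint: 0', but the working version logs 'checkpoint: 20'.
Call chain: main -> process_batch([-5, 1, 1, 2, 1, 10, 11, 2, 0, -1]) (called at line 30).
First divergence: position 6 — the shown line 'checkpoint: 0' should read 'checkpoint: 20'.
Intended log window:
  4: located slot 5
  5: hit index 5
  6: checkpoint: 20
  7: process_batch: scanning 10 entries
Execution walk:
  weigh_samples([-5, 1, 1, 2, 1, 10, 11, 2, 0, -1], 10) -> 5  [called from settle_round, line 10]
  settle_round([-5, 1, 1, 2, 1, 10, 11, 2, 0, -1], 10) -> 0  [called from main, line 28]
  process_batch([-5, 1, 1, 2, 1, 10, 11, 2, 0, -1]) -> 22  [called from main, line 30]
Log origin:
  1: emitted by main (line 27)
  2: emitted by settle_round (line 9)
  3: emitted by weigh_samples (line 2)
  4: emitted by weigh_samples (line 5)
  5: emitted by settle_round (line 11)
  6: emitted by main (line 29)
  7: emitted by process_batch (line 16)
  8-17: emitted by process_batch (line 20)
  18: emitted by process_batch (line 21)
A correct fix: line 13: replace `0` with `2`.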